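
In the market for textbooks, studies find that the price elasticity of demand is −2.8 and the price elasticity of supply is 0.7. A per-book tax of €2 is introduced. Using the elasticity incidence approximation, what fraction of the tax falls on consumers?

Incidence ratio: consumers' share ≈ εs / (εs + |εd|) = 0.7 / (0.7 + 2.8) = 0.2.
Supply is the less elastic side, so consumers bear the smaller share.

Consumers' share ≈ 0.2.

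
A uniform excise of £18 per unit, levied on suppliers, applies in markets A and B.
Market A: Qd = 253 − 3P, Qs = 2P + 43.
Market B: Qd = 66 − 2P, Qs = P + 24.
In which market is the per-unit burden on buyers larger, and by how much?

Market A, by £1.2.

Market A: pre-tax P* = £42, Q* = 127; post-tax Q = 105.4; per-unit burden on buyers = £7.2.
Market B: pre-tax P* = £14, Q* = 38; post-tax Q = 26; per-unit burden on buyers = £6.
Difference: £7.2 vs £6 → market A is larger by £1.2.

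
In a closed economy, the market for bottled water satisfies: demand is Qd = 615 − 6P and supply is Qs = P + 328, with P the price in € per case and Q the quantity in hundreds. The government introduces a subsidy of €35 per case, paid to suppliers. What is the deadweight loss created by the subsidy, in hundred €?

Deadweight loss = €525 hundred.

Without the subsidy, 615 − 6P = P + 328 gives 7P = 287, so P* = €41 and Q* = 369.
With a per-unit subsidy paid to suppliers, each receives P + 35 per unit sold, so supply becomes Qs = (P + 35) + 328.
New equilibrium: buyers pay €36, suppliers receive €71, Q = 399. (Wedge: Pb − Ps = −35.)
Quantity rises by |ΔQ| = |369 − 399| = 30.
DWL = ½ · t · |ΔQ| = ½ · 35 · 30 = €525.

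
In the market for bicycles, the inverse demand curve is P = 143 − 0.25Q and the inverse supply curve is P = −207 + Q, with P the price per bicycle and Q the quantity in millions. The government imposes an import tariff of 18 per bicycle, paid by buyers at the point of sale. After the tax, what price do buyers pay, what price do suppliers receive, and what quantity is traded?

Inverting to Q(P) form: Qd = 572 − 4P; Qs = P + 207.
Before the tax: set 572 − 4P = P + 207 → P* = 73, Q* = 280.
With the tax collected from buyers, demand (in seller-price terms) shifts: Qd = 572 − 4(P + 18).
New equilibrium: buyers pay 76.6, suppliers receive 58.6, Q = 265.6. (Wedge: Pb − Ps = 18.)

Buyers pay 76.6; suppliers receive 58.6; quantity = 265.6.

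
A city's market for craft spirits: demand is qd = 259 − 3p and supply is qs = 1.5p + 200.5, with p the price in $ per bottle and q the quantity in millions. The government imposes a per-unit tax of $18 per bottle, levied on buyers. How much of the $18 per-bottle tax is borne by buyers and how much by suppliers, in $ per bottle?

Buyers bear $6 per bottle; suppliers bear $12 per bottle.

Before the tax: set 259 − 3p = 1.5p + 200.5 → p* = $13, q* = 220.
With the tax collected from buyers, demand (in seller-price terms) shifts: qd = 259 − 3(p + 18).
Solving gives q = 202 with buyers paying $19 and suppliers receiving $1 (the $18 wedge).
Burden on buyers: $6; on suppliers: $12. (They sum to $18.)
The less price-elastic side of the market bears the larger share of a per-unit tax.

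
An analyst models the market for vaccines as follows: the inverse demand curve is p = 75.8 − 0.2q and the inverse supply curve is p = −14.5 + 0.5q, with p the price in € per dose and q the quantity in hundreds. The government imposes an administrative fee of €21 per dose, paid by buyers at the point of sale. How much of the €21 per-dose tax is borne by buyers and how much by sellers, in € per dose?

Inverting to q(p) form: qd = 379 − 5p; qs = 2p + 29.
Before the tax: set 379 − 5p = 2p + 29 → p* = €50, q* = 129.
With the tax collected from buyers, demand (in seller-price terms) shifts: qd = 379 − 5(p + 21).
New equilibrium: buyers pay €56, sellers receive €35, q = 99. (Wedge: pb − ps = 21.)
Burden on buyers: €6; on sellers: €15. (They sum to €21.)
The less price-elastic side of the market bears the larger share of a per-unit tax.

Buyers bear €6 per dose; sellers bear €15 per dose.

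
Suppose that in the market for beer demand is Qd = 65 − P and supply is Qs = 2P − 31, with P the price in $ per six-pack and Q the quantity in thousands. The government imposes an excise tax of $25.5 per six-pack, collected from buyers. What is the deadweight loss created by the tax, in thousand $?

Deadweight loss = $216.75 thousand.

Without the tax, 65 − P = 2P − 31 gives 3P = 96, so P* = $32 and Q* = 33.
With the tax collected from buyers, demand (in seller-price terms) shifts: Qd = 65 − (P + 25.5).
Solving gives Q = 16 with buyers paying $49 and sellers receiving $23.5 (the $25.5 wedge).
Quantity falls by |ΔQ| = |33 − 16| = 17.
DWL = ½ · t · |ΔQ| = ½ · 25.5 · 17 = $216.75.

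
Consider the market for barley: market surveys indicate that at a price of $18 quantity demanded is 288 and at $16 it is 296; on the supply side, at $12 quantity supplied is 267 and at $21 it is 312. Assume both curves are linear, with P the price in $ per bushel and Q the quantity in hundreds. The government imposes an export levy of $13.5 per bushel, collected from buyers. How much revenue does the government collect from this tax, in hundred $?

Tax revenue = $3537 hundred.

Demand slope: (296 − 288)/(16 − 18) = -4, so Qd = 360 − 4P.
Supply slope: (312 − 267)/(21 − 12) = 5, so Qs = 5P + 207.
Without the tax, 360 − 4P = 5P + 207 gives 9P = 153, so P* = $17 and Q* = 292.
With the tax collected from buyers, demand (in seller-price terms) shifts: Qd = 360 − 4(P + 13.5).
New equilibrium: buyers pay $24.5, sellers receive $11, Q = 262. (Wedge: Pb − Ps = 13.5.)
Revenue = t · Q = 13.5 · 262 = $3537.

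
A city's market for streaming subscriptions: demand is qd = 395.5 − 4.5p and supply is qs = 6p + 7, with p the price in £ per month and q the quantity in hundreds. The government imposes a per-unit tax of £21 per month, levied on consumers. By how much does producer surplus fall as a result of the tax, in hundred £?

Without the tax, 395.5 − 4.5p = 6p + 7 gives 10.5p = 388.5, so p* = £37 and q* = 229.
With the tax collected from consumers, demand (in seller-price terms) shifts: qd = 395.5 − 4.5(p + 21).
Solving gives q = 175 with consumers paying £49 and sellers receiving £28 (the £21 wedge).
ΔPS is the trapezoid between Q = 175 and Q = 229 of height £9: ½ · (229 + 175) · 9 = £1818.

Producer surplus falls by £1818 hundred.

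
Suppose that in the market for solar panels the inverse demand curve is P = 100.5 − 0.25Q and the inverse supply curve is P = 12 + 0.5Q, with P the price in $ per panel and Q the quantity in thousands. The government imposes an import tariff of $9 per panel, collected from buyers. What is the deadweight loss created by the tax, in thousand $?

Deadweight loss = $54 thousand.

Rewrite in direct form: Qd = 402 − 4P and Qs = 2P − 24.
Before the tax: set 402 − 4P = 2P − 24 → P* = $71, Q* = 118.
With the tax collected from buyers, demand (in seller-price terms) shifts: Qd = 402 − 4(P + 9).
Solving gives Q = 106 with buyers paying $74 and suppliers receiving $65 (the $9 wedge).
Quantity falls by |ΔQ| = |118 − 106| = 12.
DWL = ½ · t · |ΔQ| = ½ · 9 · 12 = $54.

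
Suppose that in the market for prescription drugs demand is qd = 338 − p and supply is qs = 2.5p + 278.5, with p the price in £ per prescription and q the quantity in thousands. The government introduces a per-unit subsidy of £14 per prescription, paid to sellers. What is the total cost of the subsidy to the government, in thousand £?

Before the subsidy: set 338 − p = 2.5p + 278.5 → p* = £17, q* = 321.
With a per-unit subsidy paid to sellers, each receives p + 14 per unit sold, so supply becomes qs = 2.5(p + 14) + 278.5.
New equilibrium: consumers pay £7, sellers receive £21, q = 331. (Wedge: pb − ps = −14.)
Outlay = t · Q = 14 · 331 = £4634.

Government outlay = £4634 thousand.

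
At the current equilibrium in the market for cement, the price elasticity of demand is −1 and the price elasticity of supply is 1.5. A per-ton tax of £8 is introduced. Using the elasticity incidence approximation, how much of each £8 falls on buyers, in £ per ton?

Buyers bear ≈ £4.8 per ton.

Incidence ratio: buyers' share ≈ εs / (εs + |εd|) = 1.5 / (1.5 + 1) = 0.6.
So buyers bear ≈ 0.6 × £8 = £4.8; sellers bear £3.2.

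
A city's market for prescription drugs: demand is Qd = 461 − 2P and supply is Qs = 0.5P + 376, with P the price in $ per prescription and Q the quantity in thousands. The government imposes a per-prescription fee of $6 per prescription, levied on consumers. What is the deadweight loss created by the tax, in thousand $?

Deadweight loss = $7.2 thousand.

Before the tax: set 461 − 2P = 0.5P + 376 → P* = $34, Q* = 393.
With the tax collected from consumers, demand (in seller-price terms) shifts: Qd = 461 − 2(P + 6).
New equilibrium: consumers pay $35.2, sellers receive $29.2, Q = 390.6. (Wedge: Pb − Ps = 6.)
Quantity falls by |ΔQ| = |393 − 390.6| = 2.4.
DWL = ½ · t · |ΔQ| = ½ · 6 · 2.4 = $7.2.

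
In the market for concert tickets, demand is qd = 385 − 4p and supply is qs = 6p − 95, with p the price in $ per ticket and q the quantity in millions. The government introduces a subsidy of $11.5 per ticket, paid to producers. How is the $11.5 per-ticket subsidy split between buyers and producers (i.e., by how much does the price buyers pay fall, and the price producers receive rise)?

Buyers gain $6.9 per ticket; producers gain $4.6 per ticket.

Without the subsidy, 385 − 4p = 6p − 95 gives 10p = 480, so p* = $48 and q* = 193.
With a per-unit subsidy paid to producers, each receives p + 11.5 per unit sold, so supply becomes qs = 6(p + 11.5) − 95.
New equilibrium: buyers pay $41.1, producers receive $52.6, q = 220.6. (Wedge: pb − ps = −11.5.)
Gain to buyers: $6.9; to producers: $4.6. (They sum to $11.5.)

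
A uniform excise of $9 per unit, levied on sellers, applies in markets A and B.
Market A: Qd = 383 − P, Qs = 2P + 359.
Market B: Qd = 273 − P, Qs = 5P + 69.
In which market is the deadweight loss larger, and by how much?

Market A: pre-tax P* = $8, Q* = 375; post-tax Q = 369; deadweight loss = $27.
Market B: pre-tax P* = $34, Q* = 239; post-tax Q = 231.5; deadweight loss = $33.75.
Difference: $27 vs $33.75 → market B is larger by $6.75.

Market B, by $6.75.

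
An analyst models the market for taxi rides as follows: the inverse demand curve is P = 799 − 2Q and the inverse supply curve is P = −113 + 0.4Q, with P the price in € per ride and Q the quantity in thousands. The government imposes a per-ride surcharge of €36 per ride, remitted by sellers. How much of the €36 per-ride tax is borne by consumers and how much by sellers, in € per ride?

Rewrite in direct form: Qd = 399.5 − 0.5P and Qs = 2.5P + 282.5.
Before the tax: set 399.5 − 0.5P = 2.5P + 282.5 → P* = €39, Q* = 380.
With the tax collected from sellers, supply shifts: Qs = 2.5(P − 36) + 282.5.
Solving gives Q = 365 with consumers paying €69 and sellers receiving €33 (the €36 wedge).
Burden on consumers: €30; on sellers: €6. (They sum to €36.)
The less price-elastic side of the market bears the larger share of a per-unit tax.

Consumers bear €30 per ride; sellers bear €6 per ride.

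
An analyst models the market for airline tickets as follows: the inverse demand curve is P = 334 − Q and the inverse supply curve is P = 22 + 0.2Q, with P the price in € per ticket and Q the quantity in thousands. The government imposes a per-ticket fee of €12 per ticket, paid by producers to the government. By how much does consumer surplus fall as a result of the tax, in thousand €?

Consumer surplus falls by €2550 thousand.

Inverting to Q(P) form: Qd = 334 − P; Qs = 5P − 110.
Before the tax: set 334 − P = 5P − 110 → P* = €74, Q* = 260.
With the tax collected from producers, supply shifts: Qs = 5(P − 12) − 110.
Solving gives Q = 250 with buyers paying €84 and producers receiving €72 (the €12 wedge).
ΔCS is the trapezoid between Q = 250 and Q = 260 of height €10: ½ · (260 + 250) · 10 = €2550.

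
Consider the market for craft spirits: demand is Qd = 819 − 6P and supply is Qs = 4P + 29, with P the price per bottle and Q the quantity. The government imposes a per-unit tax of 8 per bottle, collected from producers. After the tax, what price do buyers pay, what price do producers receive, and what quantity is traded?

Buyers pay 82.2; producers receive 74.2; quantity = 325.8.

Without the tax, 819 − 6P = 4P + 29 gives 10P = 790, so P* = 79 and Q* = 345.
With the tax collected from producers, supply shifts: Qs = 4(P − 8) + 29.
Solving gives Q = 325.8 with buyers paying 82.2 and producers receiving 74.2 (the 8 wedge).
The less price-elastic side of the market bears the larger share of a per-unit tax.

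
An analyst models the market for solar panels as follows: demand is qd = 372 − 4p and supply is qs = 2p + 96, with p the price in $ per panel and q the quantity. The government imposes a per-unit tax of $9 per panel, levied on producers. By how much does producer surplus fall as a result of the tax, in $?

Producer surplus falls by $1092.

Before the tax: set 372 − 4p = 2p + 96 → p* = $46, q* = 188.
With the tax collected from producers, supply shifts: qs = 2(p − 9) + 96.
New equilibrium: buyers pay $49, producers receive $40, q = 176. (Wedge: pb − ps = 9.)
ΔPS is the trapezoid between Q = 176 and Q = 188 of height $6: ½ · (188 + 176) · 6 = $1092.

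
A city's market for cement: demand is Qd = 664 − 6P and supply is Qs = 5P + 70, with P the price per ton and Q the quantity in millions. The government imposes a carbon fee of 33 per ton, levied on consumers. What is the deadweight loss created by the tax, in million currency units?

Deadweight loss = 1485 million.

Before the tax: set 664 − 6P = 5P + 70 → P* = 54, Q* = 340.
With the tax collected from consumers, demand (in seller-price terms) shifts: Qd = 664 − 6(P + 33).
Solving gives Q = 250 with consumers paying 69 and producers receiving 36 (the 33 wedge).
Quantity falls by |ΔQ| = |340 − 250| = 90.
DWL = ½ · t · |ΔQ| = ½ · 33 · 90 = 1485.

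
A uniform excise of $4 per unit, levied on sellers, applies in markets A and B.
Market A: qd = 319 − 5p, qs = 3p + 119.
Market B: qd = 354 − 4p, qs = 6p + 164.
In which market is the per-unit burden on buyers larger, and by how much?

Market B, by $0.9.

Market A: pre-tax p* = $25, q* = 194; post-tax q = 186.5; per-unit burden on buyers = $1.5.
Market B: pre-tax p* = $19, q* = 278; post-tax q = 268.4; per-unit burden on buyers = $2.4.
Difference: $1.5 vs $2.4 → market B is larger by $0.9.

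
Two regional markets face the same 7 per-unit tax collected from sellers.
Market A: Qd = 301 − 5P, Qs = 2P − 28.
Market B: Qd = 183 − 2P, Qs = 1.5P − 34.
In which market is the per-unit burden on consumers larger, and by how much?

Market B, by 1.

Market A: pre-tax P* = 47, Q* = 66; post-tax Q = 56; per-unit burden on consumers = 2.
Market B: pre-tax P* = 62, Q* = 59; post-tax Q = 53; per-unit burden on consumers = 3.
Difference: 2 vs 3 → market B is larger by 1.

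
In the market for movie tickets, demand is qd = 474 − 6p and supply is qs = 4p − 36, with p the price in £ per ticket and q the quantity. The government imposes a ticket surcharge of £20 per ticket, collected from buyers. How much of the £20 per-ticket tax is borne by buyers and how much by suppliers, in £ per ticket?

Buyers bear £8 per ticket; suppliers bear £12 per ticket.

Before the tax: set 474 − 6p = 4p − 36 → p* = £51, q* = 168.
With the tax collected from buyers, demand (in seller-price terms) shifts: qd = 474 − 6(p + 20).
Solving gives q = 120 with buyers paying £59 and suppliers receiving £39 (the £20 wedge).
Burden on buyers: £8; on suppliers: £12. (They sum to £20.)
The less price-elastic side of the market bears the larger share of a per-unit tax.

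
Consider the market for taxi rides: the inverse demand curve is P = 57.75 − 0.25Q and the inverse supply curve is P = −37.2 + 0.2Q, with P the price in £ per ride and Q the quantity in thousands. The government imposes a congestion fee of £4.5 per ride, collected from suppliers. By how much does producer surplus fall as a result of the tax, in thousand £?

Inverting to Q(P) form: Qd = 231 − 4P; Qs = 5P + 186.
Before the tax: set 231 − 4P = 5P + 186 → P* = £5, Q* = 211.
With the tax collected from suppliers, supply shifts: Qs = 5(P − 4.5) + 186.
New equilibrium: buyers pay £7.5, suppliers receive £3, Q = 201. (Wedge: Pb − Ps = 4.5.)
ΔPS is the trapezoid between Q = 201 and Q = 211 of height £2: ½ · (211 + 201) · 2 = £412.

Producer surplus falls by £412 thousand.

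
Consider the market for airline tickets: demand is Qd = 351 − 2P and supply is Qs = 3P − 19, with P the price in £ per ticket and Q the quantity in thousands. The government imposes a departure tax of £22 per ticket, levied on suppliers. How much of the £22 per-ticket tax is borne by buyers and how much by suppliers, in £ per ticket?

Buyers bear £13.2 per ticket; suppliers bear £8.8 per ticket.

Before the tax: set 351 − 2P = 3P − 19 → P* = £74, Q* = 203.
With the tax collected from suppliers, supply shifts: Qs = 3(P − 22) − 19.
Solving gives Q = 176.6 with buyers paying £87.2 and suppliers receiving £65.2 (the £22 wedge).
Burden on buyers: £13.2; on suppliers: £8.8. (They sum to £22.)
The less price-elastic side of the market bears the larger share of a per-unit tax.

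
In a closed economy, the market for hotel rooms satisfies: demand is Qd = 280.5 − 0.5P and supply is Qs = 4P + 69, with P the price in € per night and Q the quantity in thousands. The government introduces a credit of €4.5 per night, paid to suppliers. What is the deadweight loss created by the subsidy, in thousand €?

Before the subsidy: set 280.5 − 0.5P = 4P + 69 → P* = €47, Q* = 257.
With a per-unit subsidy paid to suppliers, each receives P + 4.5 per unit sold, so supply becomes Qs = 4(P + 4.5) + 69.
Solving gives Q = 259 with buyers paying €43 and suppliers receiving €47.5 (the €4.5 wedge).
Quantity rises by |ΔQ| = |257 − 259| = 2.
DWL = ½ · t · |ΔQ| = ½ · 4.5 · 2 = €4.5.

Deadweight loss = €4.5 thousand.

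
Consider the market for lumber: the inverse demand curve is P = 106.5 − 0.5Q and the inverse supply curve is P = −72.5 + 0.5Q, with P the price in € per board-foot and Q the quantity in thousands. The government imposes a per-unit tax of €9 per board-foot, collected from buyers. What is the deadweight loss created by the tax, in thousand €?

Inverting to Q(P) form: Qd = 213 − 2P; Qs = 2P + 145.
Before the tax: set 213 − 2P = 2P + 145 → P* = €17, Q* = 179.
With the tax collected from buyers, demand (in seller-price terms) shifts: Qd = 213 − 2(P + 9).
New equilibrium: buyers pay €21.5, sellers receive €12.5, Q = 170. (Wedge: Pb − Ps = 9.)
Quantity falls by |ΔQ| = |179 − 170| = 9.
DWL = ½ · t · |ΔQ| = ½ · 9 · 9 = €40.5.

Deadweight loss = €40.5 thousand.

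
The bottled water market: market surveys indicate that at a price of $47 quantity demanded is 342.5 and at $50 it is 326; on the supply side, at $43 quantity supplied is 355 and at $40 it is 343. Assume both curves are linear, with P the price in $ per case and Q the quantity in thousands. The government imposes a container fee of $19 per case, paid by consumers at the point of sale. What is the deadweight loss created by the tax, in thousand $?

Deadweight loss = $418 thousand.

Demand slope: (326 − 342.5)/(50 − 47) = -5.5, so Qd = 601 − 5.5P.
Supply slope: (343 − 355)/(40 − 43) = 4, so Qs = 4P + 183.
Without the tax, 601 − 5.5P = 4P + 183 gives 9.5P = 418, so P* = $44 and Q* = 359.
With the tax collected from consumers, demand (in seller-price terms) shifts: Qd = 601 − 5.5(P + 19).
Solving gives Q = 315 with consumers paying $52 and producers receiving $33 (the $19 wedge).
Quantity falls by |ΔQ| = |359 − 315| = 44.
DWL = ½ · t · |ΔQ| = ½ · 19 · 44 = $418.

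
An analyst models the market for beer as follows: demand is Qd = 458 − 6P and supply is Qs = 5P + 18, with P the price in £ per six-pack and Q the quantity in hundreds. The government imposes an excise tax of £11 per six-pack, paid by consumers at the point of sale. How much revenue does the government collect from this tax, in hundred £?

Before the tax: set 458 − 6P = 5P + 18 → P* = £40, Q* = 218.
With the tax collected from consumers, demand (in seller-price terms) shifts: Qd = 458 − 6(P + 11).
New equilibrium: consumers pay £45, sellers receive £34, Q = 188. (Wedge: Pb − Ps = 11.)
Revenue = t · Q = 11 · 188 = £2068.

Tax revenue = £2068 hundred.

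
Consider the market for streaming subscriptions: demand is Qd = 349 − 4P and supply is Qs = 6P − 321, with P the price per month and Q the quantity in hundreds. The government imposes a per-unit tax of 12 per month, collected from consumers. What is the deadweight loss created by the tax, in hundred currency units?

Deadweight loss = 172.8 hundred.

Before the tax: set 349 − 4P = 6P − 321 → P* = 67, Q* = 81.
With the tax collected from consumers, demand (in seller-price terms) shifts: Qd = 349 − 4(P + 12).
Solving gives Q = 52.2 with consumers paying 74.2 and suppliers receiving 62.2 (the 12 wedge).
Quantity falls by |ΔQ| = |81 − 52.2| = 28.8.
DWL = ½ · t · |ΔQ| = ½ · 12 · 28.8 = 172.8.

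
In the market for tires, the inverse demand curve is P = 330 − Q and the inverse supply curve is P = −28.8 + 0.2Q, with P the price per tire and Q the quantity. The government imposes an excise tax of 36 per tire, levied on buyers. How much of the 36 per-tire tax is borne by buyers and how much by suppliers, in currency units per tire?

Buyers bear 30 per tire; suppliers bear 6 per tire.

Inverting to Q(P) form: Qd = 330 − P; Qs = 5P + 144.
Before the tax: set 330 − P = 5P + 144 → P* = 31, Q* = 299.
With the tax collected from buyers, demand (in seller-price terms) shifts: Qd = 330 − (P + 36).
New equilibrium: buyers pay 61, suppliers receive 25, Q = 269. (Wedge: Pb − Ps = 36.)
Burden on buyers: 30; on suppliers: 6. (They sum to 36.)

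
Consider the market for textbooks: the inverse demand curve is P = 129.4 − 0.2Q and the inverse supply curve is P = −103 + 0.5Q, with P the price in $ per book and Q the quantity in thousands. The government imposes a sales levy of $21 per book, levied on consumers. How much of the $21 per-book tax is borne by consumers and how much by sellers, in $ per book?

Consumers bear $6 per book; sellers bear $15 per book.

Rewrite in direct form: Qd = 647 − 5P and Qs = 2P + 206.
Without the tax, 647 − 5P = 2P + 206 gives 7P = 441, so P* = $63 and Q* = 332.
With the tax collected from consumers, demand (in seller-price terms) shifts: Qd = 647 − 5(P + 21).
Solving gives Q = 302 with consumers paying $69 and sellers receiving $48 (the $21 wedge).
Burden on consumers: $6; on sellers: $15. (They sum to $21.)
The less price-elastic side of the market bears the larger share of a per-unit tax.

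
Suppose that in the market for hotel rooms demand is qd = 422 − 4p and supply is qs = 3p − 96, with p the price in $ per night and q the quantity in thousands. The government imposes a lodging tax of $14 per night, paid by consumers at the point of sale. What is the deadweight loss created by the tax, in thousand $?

Without the tax, 422 − 4p = 3p − 96 gives 7p = 518, so p* = $74 and q* = 126.
With the tax collected from consumers, demand (in seller-price terms) shifts: qd = 422 − 4(p + 14).
New equilibrium: consumers pay $80, producers receive $66, q = 102. (Wedge: pb − ps = 14.)
Quantity falls by |ΔQ| = |126 − 102| = 24.
DWL = ½ · t · |ΔQ| = ½ · 14 · 24 = $168.

Deadweight loss = $168 thousand.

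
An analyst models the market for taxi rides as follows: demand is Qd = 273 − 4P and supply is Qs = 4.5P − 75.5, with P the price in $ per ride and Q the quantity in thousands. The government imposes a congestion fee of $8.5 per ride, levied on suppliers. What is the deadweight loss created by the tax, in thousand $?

Before the tax: set 273 − 4P = 4.5P − 75.5 → P* = $41, Q* = 109.
With the tax collected from suppliers, supply shifts: Qs = 4.5(P − 8.5) − 75.5.
Solving gives Q = 91 with buyers paying $45.5 and suppliers receiving $37 (the $8.5 wedge).
Quantity falls by |ΔQ| = |109 − 91| = 18.
DWL = ½ · t · |ΔQ| = ½ · 8.5 · 18 = $76.5.

Deadweight loss = $76.5 thousand.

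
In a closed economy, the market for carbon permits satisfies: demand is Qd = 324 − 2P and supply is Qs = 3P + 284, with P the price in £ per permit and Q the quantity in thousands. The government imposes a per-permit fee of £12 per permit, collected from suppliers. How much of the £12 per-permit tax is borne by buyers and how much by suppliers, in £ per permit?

Without the tax, 324 − 2P = 3P + 284 gives 5P = 40, so P* = £8 and Q* = 308.
With the tax collected from suppliers, supply shifts: Qs = 3(P − 12) + 284.
New equilibrium: buyers pay £15.2, suppliers receive £3.2, Q = 293.6. (Wedge: Pb − Ps = 12.)
Burden on buyers: £7.2; on suppliers: £4.8. (They sum to £12.)

Buyers bear £7.2 per permit; suppliers bear £4.8 per permit.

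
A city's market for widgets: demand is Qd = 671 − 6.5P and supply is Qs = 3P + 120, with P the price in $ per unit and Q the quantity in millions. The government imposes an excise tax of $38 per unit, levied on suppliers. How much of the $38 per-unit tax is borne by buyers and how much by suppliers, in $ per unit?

Buyers bear $12 per unit; suppliers bear $26 per unit.

Without the tax, 671 − 6.5P = 3P + 120 gives 9.5P = 551, so P* = $58 and Q* = 294.
With the tax collected from suppliers, supply shifts: Qs = 3(P − 38) + 120.
Solving gives Q = 216 with buyers paying $70 and suppliers receiving $32 (the $38 wedge).
Burden on buyers: $12; on suppliers: $26. (They sum to $38.)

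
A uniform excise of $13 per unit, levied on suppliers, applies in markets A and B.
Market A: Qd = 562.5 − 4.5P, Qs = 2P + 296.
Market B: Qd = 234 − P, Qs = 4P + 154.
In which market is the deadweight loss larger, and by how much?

Market A, by $49.4.

Market A: pre-tax P* = $41, Q* = 378; post-tax Q = 360; deadweight loss = $117.
Market B: pre-tax P* = $16, Q* = 218; post-tax Q = 207.6; deadweight loss = $67.6.
Difference: $117 vs $67.6 → market A is larger by $49.4.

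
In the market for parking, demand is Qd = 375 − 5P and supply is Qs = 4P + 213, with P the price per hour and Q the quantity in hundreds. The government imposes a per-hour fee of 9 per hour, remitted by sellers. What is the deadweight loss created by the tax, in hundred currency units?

Before the tax: set 375 − 5P = 4P + 213 → P* = 18, Q* = 285.
With the tax collected from sellers, supply shifts: Qs = 4(P − 9) + 213.
Solving gives Q = 265 with consumers paying 22 and sellers receiving 13 (the 9 wedge).
Quantity falls by |ΔQ| = |285 − 265| = 20.
DWL = ½ · t · |ΔQ| = ½ · 9 · 20 = 90.

Deadweight loss = 90 hundred.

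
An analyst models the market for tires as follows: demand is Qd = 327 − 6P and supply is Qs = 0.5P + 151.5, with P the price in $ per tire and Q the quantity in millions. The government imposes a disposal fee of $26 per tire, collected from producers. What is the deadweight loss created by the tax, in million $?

Deadweight loss = $156 million.

Without the tax, 327 − 6P = 0.5P + 151.5 gives 6.5P = 175.5, so P* = $27 and Q* = 165.
With the tax collected from producers, supply shifts: Qs = 0.5(P − 26) + 151.5.
New equilibrium: buyers pay $29, producers receive $3, Q = 153. (Wedge: Pb − Ps = 26.)
Quantity falls by |ΔQ| = |165 − 153| = 12.
DWL = ½ · t · |ΔQ| = ½ · 26 · 12 = $156.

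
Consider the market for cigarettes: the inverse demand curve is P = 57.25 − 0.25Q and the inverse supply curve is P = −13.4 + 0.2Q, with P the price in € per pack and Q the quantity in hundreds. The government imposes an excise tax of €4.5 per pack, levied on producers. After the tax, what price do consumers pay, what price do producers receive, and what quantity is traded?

Rewrite in direct form: Qd = 229 − 4P and Qs = 5P + 67.
Before the tax: set 229 − 4P = 5P + 67 → P* = €18, Q* = 157.
With the tax collected from producers, supply shifts: Qs = 5(P − 4.5) + 67.
Solving gives Q = 147 with consumers paying €20.5 and producers receiving €16 (the €4.5 wedge).
The less price-elastic side of the market bears the larger share of a per-unit tax.

Consumers pay €20.5; producers receive €16; quantity = 147.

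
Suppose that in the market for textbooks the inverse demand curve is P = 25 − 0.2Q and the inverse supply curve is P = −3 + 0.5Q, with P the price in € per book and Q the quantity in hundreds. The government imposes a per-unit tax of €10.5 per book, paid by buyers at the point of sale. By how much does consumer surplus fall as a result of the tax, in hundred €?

Consumer surplus falls by €97.5 hundred.

Inverting to Q(P) form: Qd = 125 − 5P; Qs = 2P + 6.
Before the tax: set 125 − 5P = 2P + 6 → P* = €17, Q* = 40.
With the tax collected from buyers, demand (in seller-price terms) shifts: Qd = 125 − 5(P + 10.5).
Solving gives Q = 25 with buyers paying €20 and producers receiving €9.5 (the €10.5 wedge).
ΔCS is the trapezoid between Q = 25 and Q = 40 of height €3: ½ · (40 + 25) · 3 = €97.5.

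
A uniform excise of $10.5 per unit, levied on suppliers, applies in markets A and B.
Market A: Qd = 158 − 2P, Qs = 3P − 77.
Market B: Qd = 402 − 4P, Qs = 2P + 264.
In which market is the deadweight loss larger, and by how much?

Market B, by $7.35.

Market A: pre-tax P* = $47, Q* = 64; post-tax Q = 51.4; deadweight loss = $66.15.
Market B: pre-tax P* = $23, Q* = 310; post-tax Q = 296; deadweight loss = $73.5.
Difference: $66.15 vs $73.5 → market B is larger by $7.35.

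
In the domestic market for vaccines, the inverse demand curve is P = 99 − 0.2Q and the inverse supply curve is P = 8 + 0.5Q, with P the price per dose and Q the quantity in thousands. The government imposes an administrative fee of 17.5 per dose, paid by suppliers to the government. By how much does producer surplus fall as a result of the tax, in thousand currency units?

Producer surplus falls by 1468.75 thousand.

Rewrite in direct form: Qd = 495 − 5P and Qs = 2P − 16.
Before the tax: set 495 − 5P = 2P − 16 → P* = 73, Q* = 130.
With the tax collected from suppliers, supply shifts: Qs = 2(P − 17.5) − 16.
Solving gives Q = 105 with consumers paying 78 and suppliers receiving 60.5 (the 17.5 wedge).
ΔPS is the trapezoid between Q = 105 and Q = 130 of height 12.5: ½ · (130 + 105) · 12.5 = 1468.75.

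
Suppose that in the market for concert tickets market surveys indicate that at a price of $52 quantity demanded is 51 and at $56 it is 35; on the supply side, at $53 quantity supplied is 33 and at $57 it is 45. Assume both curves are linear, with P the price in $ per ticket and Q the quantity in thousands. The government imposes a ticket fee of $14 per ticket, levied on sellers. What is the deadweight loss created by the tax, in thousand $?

Deadweight loss = $168 thousand.

Demand slope: (35 − 51)/(56 − 52) = -4, so Qd = 259 − 4P.
Supply slope: (45 − 33)/(57 − 53) = 3, so Qs = 3P − 126.
Without the tax, 259 − 4P = 3P − 126 gives 7P = 385, so P* = $55 and Q* = 39.
With the tax collected from sellers, supply shifts: Qs = 3(P − 14) − 126.
Solving gives Q = 15 with buyers paying $61 and sellers receiving $47 (the $14 wedge).
Quantity falls by |ΔQ| = |39 − 15| = 24.
DWL = ½ · t · |ΔQ| = ½ · 14 · 24 = $168.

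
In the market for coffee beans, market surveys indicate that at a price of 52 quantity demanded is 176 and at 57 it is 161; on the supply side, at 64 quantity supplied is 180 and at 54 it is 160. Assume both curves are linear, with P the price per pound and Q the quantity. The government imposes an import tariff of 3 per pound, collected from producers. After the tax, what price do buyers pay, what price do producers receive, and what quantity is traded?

Buyers pay 57.2; producers receive 54.2; quantity = 160.4.

Demand slope: (161 − 176)/(57 − 52) = -3, so Qd = 332 − 3P.
Supply slope: (160 − 180)/(54 − 64) = 2, so Qs = 2P + 52.
Without the tax, 332 − 3P = 2P + 52 gives 5P = 280, so P* = 56 and Q* = 164.
With the tax collected from producers, supply shifts: Qs = 2(P − 3) + 52.
New equilibrium: buyers pay 57.2, producers receive 54.2, Q = 160.4. (Wedge: Pb − Ps = 3.)
The less price-elastic side of the market bears the larger share of a per-unit tax.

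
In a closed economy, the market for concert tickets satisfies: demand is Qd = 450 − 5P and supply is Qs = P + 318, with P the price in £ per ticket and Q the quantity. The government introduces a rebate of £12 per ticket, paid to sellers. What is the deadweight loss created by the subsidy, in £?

Deadweight loss = £60.

Without the subsidy, 450 − 5P = P + 318 gives 6P = 132, so P* = £22 and Q* = 340.
With a per-unit subsidy paid to sellers, each receives P + 12 per unit sold, so supply becomes Qs = (P + 12) + 318.
New equilibrium: consumers pay £20, sellers receive £32, Q = 350. (Wedge: Pb − Ps = −12.)
Quantity rises by |ΔQ| = |340 − 350| = 10.
DWL = ½ · t · |ΔQ| = ½ · 12 · 10 = £60.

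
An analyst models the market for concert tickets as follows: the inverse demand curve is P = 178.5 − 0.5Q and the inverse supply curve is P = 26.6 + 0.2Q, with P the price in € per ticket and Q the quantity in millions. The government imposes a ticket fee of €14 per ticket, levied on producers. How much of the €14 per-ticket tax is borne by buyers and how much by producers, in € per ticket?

Inverting to Q(P) form: Qd = 357 − 2P; Qs = 5P − 133.
Before the tax: set 357 − 2P = 5P − 133 → P* = €70, Q* = 217.
With the tax collected from producers, supply shifts: Qs = 5(P − 14) − 133.
New equilibrium: buyers pay €80, producers receive €66, Q = 197. (Wedge: Pb − Ps = 14.)
Burden on buyers: €10; on producers: €4. (They sum to €14.)

Buyers bear €10 per ticket; producers bear €4 per ticket.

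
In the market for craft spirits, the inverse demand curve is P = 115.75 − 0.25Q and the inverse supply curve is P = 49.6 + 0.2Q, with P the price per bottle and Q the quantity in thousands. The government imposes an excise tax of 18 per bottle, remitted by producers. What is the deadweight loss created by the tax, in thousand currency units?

Deadweight loss = 360 thousand.

Rewrite in direct form: Qd = 463 − 4P and Qs = 5P − 248.
Without the tax, 463 − 4P = 5P − 248 gives 9P = 711, so P* = 79 and Q* = 147.
With the tax collected from producers, supply shifts: Qs = 5(P − 18) − 248.
New equilibrium: buyers pay 89, producers receive 71, Q = 107. (Wedge: Pb − Ps = 18.)
Quantity falls by |ΔQ| = |147 − 107| = 40.
DWL = ½ · t · |ΔQ| = ½ · 18 · 40 = 360.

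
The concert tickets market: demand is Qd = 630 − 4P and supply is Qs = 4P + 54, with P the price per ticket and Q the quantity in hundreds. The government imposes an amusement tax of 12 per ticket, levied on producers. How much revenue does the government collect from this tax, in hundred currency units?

Without the tax, 630 − 4P = 4P + 54 gives 8P = 576, so P* = 72 and Q* = 342.
With the tax collected from producers, supply shifts: Qs = 4(P − 12) + 54.
Solving gives Q = 318 with consumers paying 78 and producers receiving 66 (the 12 wedge).
Revenue = t · Q = 12 · 318 = 3816.

Tax revenue = 3816 hundred.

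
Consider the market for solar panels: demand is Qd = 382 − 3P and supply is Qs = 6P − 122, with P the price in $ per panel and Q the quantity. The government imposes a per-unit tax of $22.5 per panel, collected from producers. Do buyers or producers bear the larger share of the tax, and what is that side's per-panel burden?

Before the tax: set 382 − 3P = 6P − 122 → P* = $56, Q* = 214.
With the tax collected from producers, supply shifts: Qs = 6(P − 22.5) − 122.
Solving gives Q = 169 with buyers paying $71 and producers receiving $48.5 (the $22.5 wedge).
Per-panel burden: buyers $15, producers $7.5.
Buyers take the larger share because demand is less price-elastic here (demand slope 3 vs supply slope 6).
The less price-elastic side of the market bears the larger share of a per-unit tax.

Buyers bear the larger share: $15 per panel.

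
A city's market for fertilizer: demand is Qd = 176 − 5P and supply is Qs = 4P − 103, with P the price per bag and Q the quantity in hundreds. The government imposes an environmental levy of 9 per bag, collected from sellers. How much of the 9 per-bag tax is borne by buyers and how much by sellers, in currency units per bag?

Buyers bear 4 per bag; sellers bear 5 per bag.

Without the tax, 176 − 5P = 4P − 103 gives 9P = 279, so P* = 31 and Q* = 21.
With the tax collected from sellers, supply shifts: Qs = 4(P − 9) − 103.
New equilibrium: buyers pay 35, sellers receive 26, Q = 1. (Wedge: Pb − Ps = 9.)
Burden on buyers: 4; on sellers: 5. (They sum to 9.)
The less price-elastic side of the market bears the larger share of a per-unit tax.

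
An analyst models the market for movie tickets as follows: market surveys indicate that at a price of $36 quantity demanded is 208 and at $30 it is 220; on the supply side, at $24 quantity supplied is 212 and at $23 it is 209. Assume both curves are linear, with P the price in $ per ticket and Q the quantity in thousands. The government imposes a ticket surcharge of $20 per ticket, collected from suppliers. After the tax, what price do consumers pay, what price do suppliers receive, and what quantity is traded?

Consumers pay $40; suppliers receive $20; quantity = 200.

Demand slope: (220 − 208)/(30 − 36) = -2, so Qd = 280 − 2P.
Supply slope: (209 − 212)/(23 − 24) = 3, so Qs = 3P + 140.
Before the tax: set 280 − 2P = 3P + 140 → P* = $28, Q* = 224.
With the tax collected from suppliers, supply shifts: Qs = 3(P − 20) + 140.
New equilibrium: consumers pay $40, suppliers receive $20, Q = 200. (Wedge: Pb − Ps = 20.)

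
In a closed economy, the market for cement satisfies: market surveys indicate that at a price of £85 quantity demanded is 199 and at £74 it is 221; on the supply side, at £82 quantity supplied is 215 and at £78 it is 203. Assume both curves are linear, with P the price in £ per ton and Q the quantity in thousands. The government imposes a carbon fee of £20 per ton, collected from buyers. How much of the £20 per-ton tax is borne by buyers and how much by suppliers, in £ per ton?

Demand slope: (221 − 199)/(74 − 85) = -2, so Qd = 369 − 2P.
Supply slope: (203 − 215)/(78 − 82) = 3, so Qs = 3P − 31.
Before the tax: set 369 − 2P = 3P − 31 → P* = £80, Q* = 209.
With the tax collected from buyers, demand (in seller-price terms) shifts: Qd = 369 − 2(P + 20).
New equilibrium: buyers pay £92, suppliers receive £72, Q = 185. (Wedge: Pb − Ps = 20.)
Burden on buyers: £12; on suppliers: £8. (They sum to £20.)

Buyers bear £12 per ton; suppliers bear £8 per ton.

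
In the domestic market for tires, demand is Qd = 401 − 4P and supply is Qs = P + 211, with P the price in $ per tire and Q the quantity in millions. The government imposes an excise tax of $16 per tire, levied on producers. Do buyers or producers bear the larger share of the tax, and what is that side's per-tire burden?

Before the tax: set 401 − 4P = P + 211 → P* = $38, Q* = 249.
With the tax collected from producers, supply shifts: Qs = (P − 16) + 211.
Solving gives Q = 236.2 with buyers paying $41.2 and producers receiving $25.2 (the $16 wedge).
Per-tire burden: buyers $3.2, producers $12.8.
Producers take the larger share because supply is less price-elastic here (demand slope 4 vs supply slope 1).
The less price-elastic side of the market bears the larger share of a per-unit tax.

Producers bear the larger share: $12.8 per tire.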